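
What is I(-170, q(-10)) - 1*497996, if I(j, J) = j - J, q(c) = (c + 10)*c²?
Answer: -498166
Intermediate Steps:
q(c) = c²*(10 + c) (q(c) = (10 + c)*c² = c²*(10 + c))
I(-170, q(-10)) - 1*497996 = (-170 - (-10)²*(10 - 10)) - 1*497996 = (-170 - 100*0) - 497996 = (-170 - 1*0) - 497996 = (-170 + 0) - 497996 = -170 - 497996 = -498166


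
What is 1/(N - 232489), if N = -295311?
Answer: -1/527800 ≈ -1.8947e-6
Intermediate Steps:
1/(N - 232489) = 1/(-295311 - 232489) = 1/(-527800) = -1/527800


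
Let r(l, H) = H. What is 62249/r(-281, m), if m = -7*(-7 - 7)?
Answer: 62249/98 ≈ 635.19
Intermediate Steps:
m = 98 (m = -7*(-14) = 98)
62249/r(-281, m) = 62249/98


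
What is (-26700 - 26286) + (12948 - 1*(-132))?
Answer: -39906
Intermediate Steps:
(-26700 - 26286) + (12948 - 1*(-132)) = -52986 + (12948 + 132) = -52986 + 13080 = -39906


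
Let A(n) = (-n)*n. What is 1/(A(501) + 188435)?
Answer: -1/62566 ≈ -1.5983e-5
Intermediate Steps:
A(n) = -n**2
1/(A(501) + 188435) = 1/(-1*501**2 + 188435) = 1/(-1*251001 + 188435) = 1/(-251001 + 188435) = 1/(-62566) = -1/62566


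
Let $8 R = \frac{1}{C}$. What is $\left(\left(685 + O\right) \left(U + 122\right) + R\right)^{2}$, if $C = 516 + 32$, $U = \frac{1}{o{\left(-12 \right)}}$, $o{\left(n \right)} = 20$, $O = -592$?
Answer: $\frac{61904551531900009}{480486400} \approx 1.2884 \cdot 10^{8}$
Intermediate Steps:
$U = \frac{1}{20} \approx 0.05$
$C = 548$
$R = \frac{1}{4384}$ ($R = \frac{1}{8 \cdot 548} = \frac{1}{8} \cdot \frac{1}{548} = \frac{1}{4384} \approx 0.0002281$)
$\left(\left(685 + O\right) \left(U + 122\right) + R\right)^{2} = \left(\left(685 - 592\right) \left(\frac{1}{20} + 122\right) + \frac{1}{4384}\right)^{2} = \left(93 \cdot \frac{2441}{20} + \frac{1}{4384}\right)^{2} = \left(\frac{227013}{20} + \frac{1}{4384}\right)^{2} = \left(\frac{248806253}{21920}\right)^{2} = \frac{61904551531900009}{480486400}$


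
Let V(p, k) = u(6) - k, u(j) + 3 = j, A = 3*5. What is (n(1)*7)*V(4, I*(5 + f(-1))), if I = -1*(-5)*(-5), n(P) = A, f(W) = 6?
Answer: 29190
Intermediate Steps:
A = 15
u(j) = -3 + j
n(P) = 15
I = -25 (I = 5*(-5) = -25)
V(p, k) = 3 - k (V(p, k) = (-3 + 6) - k = 3 - k)
(n(1)*7)*V(4, I*(5 + f(-1))) = (15*7)*(3 - (-25)*(5 + 6)) = 105*(3 - (-25)*11) = 105*(3 - 1*(-275)) = 105*(3 + 275) = 105*278 = 29190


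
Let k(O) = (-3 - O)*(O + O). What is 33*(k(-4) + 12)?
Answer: 132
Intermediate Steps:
k(O) = 2*O*(-3 - O) (k(O) = (-3 - O)*(2*O) = 2*O*(-3 - O))
33*(k(-4) + 12) = 33*(-2*(-4)*(3 - 4) + 12) = 33*(-2*(-4)*(-1) + 12) = 33*(-8 + 12) = 33*4 = 132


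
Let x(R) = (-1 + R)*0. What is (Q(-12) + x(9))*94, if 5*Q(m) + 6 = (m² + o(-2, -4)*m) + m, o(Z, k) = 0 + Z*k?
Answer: 564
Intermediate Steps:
x(R) = 0
o(Z, k) = Z*k
Q(m) = -6/5 + m²/5 + 9*m/5 (Q(m) = -6/5 + ((m² + (-2*(-4))*m) + m)/5 = -6/5 + ((m² + 8*m) + m)/5 = -6/5 + (m² + 9*m)/5 = -6/5 + (m²/5 + 9*m/5) = -6/5 + m²/5 + 9*m/5)
(Q(-12) + x(9))*94 = ((-6/5 + (⅕)*(-12)² + (9/5)*(-12)) + 0)*94 = ((-6/5 + (⅕)*144 - 108/5) + 0)*94 = ((-6/5 + 144/5 - 108/5) + 0)*94 = (6 + 0)*94 = 6*94 = 564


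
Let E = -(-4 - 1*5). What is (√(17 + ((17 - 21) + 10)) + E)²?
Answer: (9 + √23)² ≈ 190.32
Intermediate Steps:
E = 9 (E = -(-4 - 5) = -1*(-9) = 9)
(√(17 + ((17 - 21) + 10)) + E)² = (√(17 + ((17 - 21) + 10)) + 9)² = (√(17 + (-4 + 10)) + 9)² = (√(17 + 6) + 9)² = (√23 + 9)² = (9 + √23)²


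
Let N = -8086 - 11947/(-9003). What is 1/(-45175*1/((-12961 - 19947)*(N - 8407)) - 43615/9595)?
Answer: -493485989804656/2243229347208577 ≈ -0.21999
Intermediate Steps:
N = -72786311/9003 (N = -8086 - 11947*(-1)/9003 = -8086 - 1*(-11947/9003) = -8086 + 11947/9003 = -72786311/9003 ≈ -8084.7)
1/(-45175*1/((-12961 - 19947)*(N - 8407)) - 43615/9595) = 1/(-45175*1/((-12961 - 19947)*(-72786311/9003 - 8407)) - 43615/9595) = 1/(-45175/((-32908*(-148474532/9003))) - 43615*1/9595) = 1/(-45175/4885999899056/9003 - 8723/1919) = 1/(-45175*9003/4885999899056 - 8723/1919) = 1/(-406710525/4885999899056 - 8723/1919) = 1/(-2243229347208577/493485989804656) = -493485989804656/2243229347208577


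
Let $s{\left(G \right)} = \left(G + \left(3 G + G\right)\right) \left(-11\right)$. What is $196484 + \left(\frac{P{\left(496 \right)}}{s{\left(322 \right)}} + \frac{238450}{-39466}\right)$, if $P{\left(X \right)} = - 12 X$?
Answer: $\frac{700648473757}{3566035} \approx 1.9648 \cdot 10^{5}$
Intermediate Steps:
$s{\left(G \right)} = - 55 G$ ($s{\left(G \right)} = \left(G + 4 G\right) \left(-11\right) = 5 G \left(-11\right) = - 55 G$)
$196484 + \left(\frac{P{\left(496 \right)}}{s{\left(322 \right)}} + \frac{238450}{-39466}\right) = 196484 + \left(\frac{\left(-12\right) 496}{\left(-55\right) 322} + \frac{238450}{-39466}\right) = 196484 - \left(\frac{119225}{19733} + \frac{5952}{-17710}\right) = 196484 - \frac{20347183}{3566035} = \frac{700648473757}{3566035}$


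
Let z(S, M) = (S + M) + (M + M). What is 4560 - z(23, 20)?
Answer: 4477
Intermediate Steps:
z(S, M) = S + 3*M (z(S, M) = (M + S) + 2*M = S + 3*M)
4560 - z(23, 20) = 4560 - (23 + 3*20) = 4560 - (23 + 60) = 4560 - 1*83 = 4560 - 83 = 4477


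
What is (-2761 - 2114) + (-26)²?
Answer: -4199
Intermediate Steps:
(-2761 - 2114) + (-26)² = -4875 + 676 = -4199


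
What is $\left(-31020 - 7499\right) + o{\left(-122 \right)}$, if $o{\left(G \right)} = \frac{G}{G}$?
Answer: $-38518$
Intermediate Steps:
$o{\left(G \right)} = 1$
$\left(-31020 - 7499\right) + o{\left(-122 \right)} = \left(-31020 - 7499\right) + 1 = -38519 + 1 = -38518$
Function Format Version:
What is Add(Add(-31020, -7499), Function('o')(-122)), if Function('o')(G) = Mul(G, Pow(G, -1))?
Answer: -38518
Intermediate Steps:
Function('o')(G) = 1
Add(Add(-31020, -7499), Function('o')(-122)) = Add(Add(-31020, -7499), 1) = Add(-38519, 1) = -38518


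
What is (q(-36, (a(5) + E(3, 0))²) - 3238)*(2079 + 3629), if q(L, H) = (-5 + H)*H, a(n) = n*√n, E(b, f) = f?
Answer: 67137496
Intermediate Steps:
a(n) = n^(3/2)
q(L, H) = H*(-5 + H)
(q(-36, (a(5) + E(3, 0))²) - 3238)*(2079 + 3629) = ((5^(3/2) + 0)²*(-5 + (5^(3/2) + 0)²) - 3238)*(2079 + 3629) = ((5*√5 + 0)²*(-5 + (5*√5 + 0)²) - 3238)*5708 = ((5*√5)²*(-5 + (5*√5)²) - 3238)*5708 = (125*(-5 + 125) - 3238)*5708 = (125*120 - 3238)*5708 = (15000 - 3238)*5708 = 11762*5708 = 67137496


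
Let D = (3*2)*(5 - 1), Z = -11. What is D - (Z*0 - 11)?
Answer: 35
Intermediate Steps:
D = 24 (D = 6*4 = 24)
D - (Z*0 - 11) = 24 - (-11*0 - 11) = 24 - (0 - 11) = 24 - 1*(-11) = 24 + 11 = 35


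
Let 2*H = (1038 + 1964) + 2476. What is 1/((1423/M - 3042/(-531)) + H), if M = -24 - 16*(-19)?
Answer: 16520/45426877 ≈ 0.00036366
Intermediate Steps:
M = 280 (M = -24 + 304 = 280)
H = 2739 (H = ((1038 + 1964) + 2476)/2 = (3002 + 2476)/2 = (½)*5478 = 2739)
1/((1423/M - 3042/(-531)) + H) = 1/((1423/280 - 3042/(-531)) + 2739) = 1/((1423*(1/280) - 3042*(-1/531)) + 2739) = 1/((1423/280 + 338/59) + 2739) = 1/(178597/16520 + 2739) = 1/(45426877/16520) = 16520/45426877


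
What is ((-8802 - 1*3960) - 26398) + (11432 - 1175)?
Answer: -28903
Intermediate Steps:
((-8802 - 1*3960) - 26398) + (11432 - 1175) = ((-8802 - 3960) - 26398) + 10257 = (-12762 - 26398) + 10257 = -39160 + 10257 = -28903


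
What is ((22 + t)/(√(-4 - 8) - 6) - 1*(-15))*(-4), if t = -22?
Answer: -60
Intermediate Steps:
((22 + t)/(√(-4 - 8) - 6) - 1*(-15))*(-4) = ((22 - 22)/(√(-4 - 8) - 6) - 1*(-15))*(-4) = (0/(√(-12) - 6) + 15)*(-4) = (0/(2*I*√3 - 6) + 15)*(-4) = (0/(-6 + 2*I*√3) + 15)*(-4) = (0 + 15)*(-4) = 15*(-4) = -60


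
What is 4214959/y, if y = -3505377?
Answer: -4214959/3505377 ≈ -1.2024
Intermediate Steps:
4214959/y = 4214959/(-3505377) = 4214959*(-1/3505377) = -4214959/3505377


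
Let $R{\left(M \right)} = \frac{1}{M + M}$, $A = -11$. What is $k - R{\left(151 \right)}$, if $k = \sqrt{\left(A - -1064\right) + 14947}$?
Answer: $- \frac{1}{302} + 40 \sqrt{10} \approx 126.49$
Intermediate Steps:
$R{\left(M \right)} = \frac{1}{2 M}$
$k = 40 \sqrt{10}$ ($k = \sqrt{\left(-11 - -1064\right) + 14947} = \sqrt{\left(-11 + 1064\right) + 14947} = \sqrt{1053 + 14947} = \sqrt{16000} = 40 \sqrt{10} \approx 126.49$)
$k - R{\left(151 \right)} = 40 \sqrt{10} - \frac{1}{2 \cdot 151} = 40 \sqrt{10} - \frac{1}{2} \cdot \frac{1}{151} = 40 \sqrt{10} - \frac{1}{302} = - \frac{1}{302} + 40 \sqrt{10}$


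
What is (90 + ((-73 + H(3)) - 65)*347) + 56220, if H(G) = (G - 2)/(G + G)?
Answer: 50891/6 ≈ 8481.8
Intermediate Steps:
H(G) = (-2 + G)/(2*G) (H(G) = (-2 + G)/((2*G)) = (-2 + G)*(1/(2*G)) = (-2 + G)/(2*G))
(90 + ((-73 + H(3)) - 65)*347) + 56220 = (90 + ((-73 + (½)*(-2 + 3)/3) - 65)*347) + 56220 = (90 + ((-73 + (½)*(⅓)*1) - 65)*347) + 56220 = (90 + ((-73 + ⅙) - 65)*347) + 56220 = (90 + (-437/6 - 65)*347) + 56220 = (90 - 827/6*347) + 56220 = (90 - 286969/6) + 56220 = -286429/6 + 56220 = 50891/6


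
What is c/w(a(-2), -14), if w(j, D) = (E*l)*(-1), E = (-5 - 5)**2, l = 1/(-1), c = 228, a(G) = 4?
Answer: 57/25 ≈ 2.2800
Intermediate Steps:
l = -1
E = 100 (E = (-10)**2 = 100)
w(j, D) = 100 (w(j, D) = (100*(-1))*(-1) = -100*(-1) = 100)
c/w(a(-2), -14) = 228/100 = 228*(1/100) = 57/25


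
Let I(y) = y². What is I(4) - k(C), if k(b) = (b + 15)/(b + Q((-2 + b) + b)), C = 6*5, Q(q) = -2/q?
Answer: 12599/869 ≈ 14.498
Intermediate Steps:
C = 30
k(b) = (15 + b)/(b - 2/(-2 + 2*b)) (k(b) = (b + 15)/(b - 2/((-2 + b) + b)) = (15 + b)/(b - 2/(-2 + 2*b)))
I(4) - k(C) = 4² - (-1 + 30)*(15 + 30)/(-1 + 30*(-1 + 30)) = 16 - 29*45/(-1 + 30*29) = 16 - 29*45/(-1 + 870) = 16 - 29*45/869 = 16 - 1*1305/869 = 16 - 1305/869 = 12599/869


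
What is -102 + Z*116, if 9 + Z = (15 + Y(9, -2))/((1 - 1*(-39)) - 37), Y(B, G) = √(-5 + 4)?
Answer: -566 + 116*I/3 ≈ -566.0 + 38.667*I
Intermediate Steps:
Y(B, G) = I (Y(B, G) = √(-1) = I)
Z = -4 + I/3 (Z = -9 + (15 + I)/((1 - 1*(-39)) - 37) = -9 + (15 + I)/((1 + 39) - 37) = -9 + (15 + I)/(40 - 37) = -9 + (15 + I)/3 = -9 + (15 + I)*(⅓) = -9 + (5 + I/3) = -4 + I/3 ≈ -4.0 + 0.33333*I)
-102 + Z*116 = -102 + (-4 + I/3)*116 = -102 + (-464 + 116*I/3) = -566 + 116*I/3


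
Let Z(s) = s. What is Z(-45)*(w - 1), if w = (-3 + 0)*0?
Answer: 45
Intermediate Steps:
w = 0 (w = -3*0 = 0)
Z(-45)*(w - 1) = -45*(0 - 1) = -45*(-1) = 45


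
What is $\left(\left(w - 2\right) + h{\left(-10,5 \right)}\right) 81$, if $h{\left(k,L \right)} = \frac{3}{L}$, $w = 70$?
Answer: $\frac{27783}{5} \approx 5556.6$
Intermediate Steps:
$\left(\left(w - 2\right) + h{\left(-10,5 \right)}\right) 81 = \left(\left(70 - 2\right) + \frac{3}{5}\right) 81 = \left(68 + 3 \cdot \frac{1}{5}\right) 81 = \left(68 + \frac{3}{5}\right) 81 = \frac{343}{5} \cdot 81 = \frac{27783}{5}$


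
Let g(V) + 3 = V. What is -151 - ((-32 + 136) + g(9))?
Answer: -261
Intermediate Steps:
g(V) = -3 + V
-151 - ((-32 + 136) + g(9)) = -151 - ((-32 + 136) + (-3 + 9)) = -151 - (104 + 6) = -151 - 1*110 = -151 - 110 = -261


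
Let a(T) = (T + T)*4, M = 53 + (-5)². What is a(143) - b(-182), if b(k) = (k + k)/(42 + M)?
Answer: 34411/30 ≈ 1147.0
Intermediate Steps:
M = 78 (M = 53 + 25 = 78)
b(k) = k/60 (b(k) = (k + k)/(42 + 78) = (2*k)/120 = (2*k)*(1/120) = k/60)
a(T) = 8*T (a(T) = (2*T)*4 = 8*T)
a(143) - b(-182) = 8*143 - (-182)/60 = 1144 - 1*(-91/30) = 1144 + 91/30 = 34411/30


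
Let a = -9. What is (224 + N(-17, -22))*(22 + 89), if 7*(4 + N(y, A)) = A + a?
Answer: 167499/7 ≈ 23928.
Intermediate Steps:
N(y, A) = -37/7 + A/7 (N(y, A) = -4 + (A - 9)/7 = -4 + (-9 + A)/7 = -4 + (-9/7 + A/7) = -37/7 + A/7)
(224 + N(-17, -22))*(22 + 89) = (224 + (-37/7 + (⅐)*(-22)))*(22 + 89) = (224 + (-37/7 - 22/7))*111 = (224 - 59/7)*111 = (1509/7)*111 = 167499/7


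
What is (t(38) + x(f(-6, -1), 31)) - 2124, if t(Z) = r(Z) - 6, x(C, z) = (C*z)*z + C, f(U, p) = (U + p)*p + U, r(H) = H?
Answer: -1130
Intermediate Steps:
f(U, p) = U + p*(U + p) (f(U, p) = p*(U + p) + U = U + p*(U + p))
x(C, z) = C + C*z² (x(C, z) = C*z² + C = C + C*z²)
t(Z) = -6 + Z (t(Z) = Z - 6 = -6 + Z)
(t(38) + x(f(-6, -1), 31)) - 2124 = ((-6 + 38) + (-6 + (-1)² - 6*(-1))*(1 + 31²)) - 2124 = (32 + (-6 + 1 + 6)*(1 + 961)) - 2124 = (32 + 1*962) - 2124 = (32 + 962) - 2124 = 994 - 2124 = -1130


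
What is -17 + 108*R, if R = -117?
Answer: -12653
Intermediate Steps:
-17 + 108*R = -17 + 108*(-117) = -17 - 12636 = -12653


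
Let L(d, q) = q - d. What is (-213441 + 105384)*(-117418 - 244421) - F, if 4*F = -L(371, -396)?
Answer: 156396946525/4 ≈ 3.9099e+10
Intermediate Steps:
F = 767/4 (F = (-(-396 - 1*371))/4 = (-(-396 - 371))/4 = (-1*(-767))/4 = (1/4)*767 = 767/4 ≈ 191.75)
(-213441 + 105384)*(-117418 - 244421) - F = (-213441 + 105384)*(-117418 - 244421) - 1*767/4 = -108057*(-361839) - 767/4 = 39099236823 - 767/4 = 156396946525/4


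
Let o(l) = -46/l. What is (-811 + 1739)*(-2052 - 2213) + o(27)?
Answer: -106863886/27 ≈ -3.9579e+6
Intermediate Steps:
(-811 + 1739)*(-2052 - 2213) + o(27) = (-811 + 1739)*(-2052 - 2213) - 46/27 = 928*(-4265) - 46*1/27 = -3957920 - 46/27 = -106863886/27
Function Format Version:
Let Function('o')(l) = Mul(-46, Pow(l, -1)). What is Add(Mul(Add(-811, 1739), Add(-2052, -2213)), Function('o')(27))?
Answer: Rational(-106863886, 27) ≈ -3.9579e+6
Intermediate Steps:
Add(Mul(Add(-811, 1739), Add(-2052, -2213)), Function('o')(27)) = Add(Mul(Add(-811, 1739), Add(-2052, -2213)), Mul(-46, Pow(27, -1))) = Add(Mul(928, -4265), Mul(-46, Rational(1, 27))) = Add(-3957920, Rational(-46, 27)) = Rational(-106863886, 27)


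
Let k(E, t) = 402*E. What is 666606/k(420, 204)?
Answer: 111101/28140 ≈ 3.9482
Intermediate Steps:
666606/k(420, 204) = 666606/((402*420)) = 666606/168840 = 666606*(1/168840) = 111101/28140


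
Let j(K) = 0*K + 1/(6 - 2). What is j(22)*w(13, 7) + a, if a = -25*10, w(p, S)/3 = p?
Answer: -961/4 ≈ -240.25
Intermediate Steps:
j(K) = ¼ (j(K) = 0 + 1/4 = 0 + ¼ = ¼)
w(p, S) = 3*p
a = -250
j(22)*w(13, 7) + a = (3*13)/4 - 250 = (¼)*39 - 250 = 39/4 - 250 = -961/4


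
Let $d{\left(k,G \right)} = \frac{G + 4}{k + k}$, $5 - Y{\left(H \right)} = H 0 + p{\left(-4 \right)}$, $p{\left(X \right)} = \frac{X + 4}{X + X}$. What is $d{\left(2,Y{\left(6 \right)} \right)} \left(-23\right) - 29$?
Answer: $- \frac{323}{4} \approx -80.75$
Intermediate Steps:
$p{\left(X \right)} = \frac{4 + X}{2 X}$
$Y{\left(H \right)} = 5$ ($Y{\left(H \right)} = 5 - \left(H 0 + \frac{4 - 4}{2 \left(-4\right)}\right) = 5 - \left(0 + \frac{1}{2} \left(- \frac{1}{4}\right) 0\right) = 5 - \left(0 + 0\right) = 5 - 0 = 5 + 0 = 5$)
$d{\left(k,G \right)} = \frac{4 + G}{2 k}$
$d{\left(2,Y{\left(6 \right)} \right)} \left(-23\right) - 29 = \frac{4 + 5}{2 \cdot 2} \left(-23\right) - 29 = \frac{1}{2} \cdot \frac{1}{2} \cdot 9 \left(-23\right) - 29 = \frac{9}{4} \left(-23\right) - 29 = - \frac{207}{4} - 29 = - \frac{323}{4}$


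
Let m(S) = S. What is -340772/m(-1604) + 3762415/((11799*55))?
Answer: 11358859960/52045389 ≈ 218.25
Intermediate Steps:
-340772/m(-1604) + 3762415/((11799*55)) = -340772/(-1604) + 3762415/((11799*55)) = -340772*(-1/1604) + 3762415/648945 = 85193/401 + 3762415*(1/648945) = 85193/401 + 752483/129789 = 11358859960/52045389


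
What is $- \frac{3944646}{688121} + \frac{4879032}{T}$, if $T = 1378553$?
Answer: $- \frac{2080539198366}{948611268913} \approx -2.1932$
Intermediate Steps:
$- \frac{3944646}{688121} + \frac{4879032}{T} = - \frac{3944646}{688121} + \frac{4879032}{1378553} = - \frac{2080539198366}{948611268913}$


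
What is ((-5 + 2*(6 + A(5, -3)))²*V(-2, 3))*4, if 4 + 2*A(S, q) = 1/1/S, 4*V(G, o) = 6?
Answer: 384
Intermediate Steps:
V(G, o) = 3/2 (V(G, o) = (¼)*6 = 3/2)
A(S, q) = -2 + S/2 (A(S, q) = -2 + (1/1/S)/2 = -2 + (1*S)/2 = -2 + S/2)
((-5 + 2*(6 + A(5, -3)))²*V(-2, 3))*4 = ((-5 + 2*(6 + (-2 + (½)*5)))²*(3/2))*4 = ((-5 + 2*(6 + (-2 + 5/2)))²*(3/2))*4 = ((-5 + 2*(6 + ½))²*(3/2))*4 = ((-5 + 2*(13/2))²*(3/2))*4 = ((-5 + 13)²*(3/2))*4 = (8²*(3/2))*4 = (64*(3/2))*4 = 96*4 = 384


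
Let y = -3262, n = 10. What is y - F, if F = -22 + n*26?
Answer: -3500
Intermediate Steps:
F = 238 (F = -22 + 10*26 = -22 + 260 = 238)
y - F = -3262 - 1*238 = -3262 - 238 = -3500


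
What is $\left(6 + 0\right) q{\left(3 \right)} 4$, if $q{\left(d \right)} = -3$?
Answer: $-72$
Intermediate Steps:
$\left(6 + 0\right) q{\left(3 \right)} 4 = \left(6 + 0\right) \left(-3\right) 4 = 6 \left(-3\right) 4 = \left(-18\right) 4 = -72$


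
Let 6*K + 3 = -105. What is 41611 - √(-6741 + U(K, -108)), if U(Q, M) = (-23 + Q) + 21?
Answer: 41611 - I*√6761 ≈ 41611.0 - 82.225*I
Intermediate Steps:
K = -18 (K = -½ + (⅙)*(-105) = -½ - 35/2 = -18)
U(Q, M) = -2 + Q
41611 - √(-6741 + U(K, -108)) = 41611 - √(-6741 + (-2 - 18)) = 41611 - √(-6741 - 20) = 41611 - √(-6761) = 41611 - I*√6761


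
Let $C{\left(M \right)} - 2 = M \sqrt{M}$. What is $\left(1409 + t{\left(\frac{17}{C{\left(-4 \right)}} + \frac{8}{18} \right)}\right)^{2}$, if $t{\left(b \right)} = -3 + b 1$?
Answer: $\frac{641354329}{324} + \frac{50650 i}{9} \approx 1.9795 \cdot 10^{6} + 5627.8 i$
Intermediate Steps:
$C{\left(M \right)} = 2 + M^{\frac{3}{2}}$ ($C{\left(M \right)} = 2 + M \sqrt{M} = 2 + M^{\frac{3}{2}}$)
$t{\left(b \right)} = -3 + b$
$\left(1409 + t{\left(\frac{17}{C{\left(-4 \right)}} + \frac{8}{18} \right)}\right)^{2} = \left(1409 - \left(\frac{23}{9} - \frac{17}{2 + \left(-4\right)^{\frac{3}{2}}}\right)\right)^{2} = \left(1409 - \left(\frac{23}{9} - 17 \frac{2 + 8 i}{68}\right)\right)^{2} = \left(1409 - \left(\frac{23}{9} - \frac{2 + 8 i}{4}\right)\right)^{2} = \left(\frac{12658}{9} + \frac{2 + 8 i}{4}\right)^{2}$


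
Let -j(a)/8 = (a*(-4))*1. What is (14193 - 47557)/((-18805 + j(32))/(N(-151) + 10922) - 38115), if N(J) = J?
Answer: 179681822/205277223 ≈ 0.87531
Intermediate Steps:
j(a) = 32*a (j(a) = -8*a*(-4) = -8*(-4*a) = -(-32)*a = 32*a)
(14193 - 47557)/((-18805 + j(32))/(N(-151) + 10922) - 38115) = (14193 - 47557)/((-18805 + 32*32)/(-151 + 10922) - 38115) = -33364/((-18805 + 1024)/10771 - 38115) = -33364/(-17781*1/10771 - 38115) = -33364/(-17781/10771 - 38115) = -33364/(-410554446/10771) = -33364*(-10771/410554446) = 179681822/205277223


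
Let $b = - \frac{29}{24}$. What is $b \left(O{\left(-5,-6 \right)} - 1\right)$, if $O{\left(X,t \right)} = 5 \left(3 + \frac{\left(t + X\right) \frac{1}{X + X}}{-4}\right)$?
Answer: $- \frac{2929}{192} \approx -15.255$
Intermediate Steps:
$b = - \frac{29}{24}$ ($b = \left(-29\right) \frac{1}{24} = - \frac{29}{24} \approx -1.2083$)
$O{\left(X,t \right)} = 15 - \frac{5 \left(X + t\right)}{8 X}$ ($O{\left(X,t \right)} = 5 \left(3 + \frac{X + t}{2 X} \left(- \frac{1}{4}\right)\right) = 5 \left(3 - \frac{X + t}{8 X}\right) = 15 - \frac{5 \left(X + t\right)}{8 X}$)
$b \left(O{\left(-5,-6 \right)} - 1\right) = - \frac{29 \left(\frac{5 \left(\left(-1\right) \left(-6\right) + 23 \left(-5\right)\right)}{8 \left(-5\right)} - 1\right)}{24} = - \frac{29 \left(\frac{5}{8} \left(- \frac{1}{5}\right) \left(6 - 115\right) - 1\right)}{24} = - \frac{29 \left(\frac{5}{8} \left(- \frac{1}{5}\right) \left(-109\right) - 1\right)}{24} = - \frac{29 \left(\frac{109}{8} - 1\right)}{24} = \left(- \frac{29}{24}\right) \frac{101}{8} = - \frac{2929}{192}$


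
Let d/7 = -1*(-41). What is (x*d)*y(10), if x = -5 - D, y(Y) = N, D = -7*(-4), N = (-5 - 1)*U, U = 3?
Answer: 170478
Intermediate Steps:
d = 287 (d = 7*(-1*(-41)) = 7*41 = 287)
N = -18 (N = (-5 - 1)*3 = -6*3 = -18)
D = 28
y(Y) = -18
x = -33 (x = -5 - 1*28 = -5 - 28 = -33)
(x*d)*y(10) = -33*287*(-18) = -9471*(-18) = 170478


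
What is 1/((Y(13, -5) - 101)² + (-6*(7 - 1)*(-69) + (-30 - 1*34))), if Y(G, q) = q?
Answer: 1/13656 ≈ 7.3228e-5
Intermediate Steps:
1/((Y(13, -5) - 101)² + (-6*(7 - 1)*(-69) + (-30 - 1*34))) = 1/((-5 - 101)² + (-6*(7 - 1)*(-69) + (-30 - 1*34))) = 1/((-106)² + (-6*6*(-69) + (-30 - 34))) = 1/(11236 + (-36*(-69) - 64)) = 1/(11236 + (2484 - 64)) = 1/(11236 + 2420) = 1/13656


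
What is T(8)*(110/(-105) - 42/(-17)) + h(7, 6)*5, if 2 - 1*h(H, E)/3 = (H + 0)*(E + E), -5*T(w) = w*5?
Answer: -443174/357 ≈ -1241.4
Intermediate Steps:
T(w) = -w (T(w) = -w*5/5 = -w)
h(H, E) = 6 - 6*E*H (h(H, E) = 6 - 3*(H + 0)*(E + E) = 6 - 3*H*2*E = 6 - 6*E*H)
T(8)*(110/(-105) - 42/(-17)) + h(7, 6)*5 = (-1*8)*(110/(-105) - 42/(-17)) + (6 - 6*6*7)*5 = -8*(110*(-1/105) - 42*(-1/17)) + (6 - 252)*5 = -8*(-22/21 + 42/17) - 246*5 = -8*508/357 - 1230 = -4064/357 - 1230 = -443174/357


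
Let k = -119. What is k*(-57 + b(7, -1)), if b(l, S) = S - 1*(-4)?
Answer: 6426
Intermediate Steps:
b(l, S) = 4 + S (b(l, S) = S + 4 = 4 + S)
k*(-57 + b(7, -1)) = -119*(-57 + (4 - 1)) = -119*(-57 + 3) = -119*(-54) = 6426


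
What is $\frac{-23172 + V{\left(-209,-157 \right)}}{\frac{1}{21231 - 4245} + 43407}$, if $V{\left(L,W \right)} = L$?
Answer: $- \frac{397149666}{737311303} \approx -0.53865$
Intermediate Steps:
$\frac{-23172 + V{\left(-209,-157 \right)}}{\frac{1}{21231 - 4245} + 43407} = \frac{-23172 - 209}{\frac{1}{21231 - 4245} + 43407} = - \frac{23381}{\frac{1}{16986} + 43407} = - \frac{23381}{\frac{737311303}{16986}} = \left(-23381\right) \frac{16986}{737311303} = - \frac{397149666}{737311303}$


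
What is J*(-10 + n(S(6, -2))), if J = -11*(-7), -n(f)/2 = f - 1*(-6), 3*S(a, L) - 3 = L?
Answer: -5236/3 ≈ -1745.3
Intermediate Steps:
S(a, L) = 1 + L/3
n(f) = -12 - 2*f (n(f) = -2*(f - 1*(-6)) = -2*(f + 6) = -2*(6 + f) = -12 - 2*f)
J = 77
J*(-10 + n(S(6, -2))) = 77*(-10 + (-12 - 2*(1 + (⅓)*(-2)))) = 77*(-10 + (-12 - 2*(1 - ⅔))) = 77*(-10 + (-12 - 2*⅓)) = 77*(-10 + (-12 - ⅔)) = 77*(-10 - 38/3) = 77*(-68/3) = -5236/3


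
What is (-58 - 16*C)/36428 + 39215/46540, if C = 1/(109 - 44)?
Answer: 356453311/423839780 ≈ 0.84101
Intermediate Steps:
C = 1/65 ≈ 0.015385
(-58 - 16*C)/36428 + 39215/46540 = (-58 - 16*1/65)/36428 + 39215/46540 = (-58 - 16/65)*(1/36428) + 39215*(1/46540) = -3786/65*1/36428 + 7843/9308 = -1893/1183910 + 7843/9308 = 356453311/423839780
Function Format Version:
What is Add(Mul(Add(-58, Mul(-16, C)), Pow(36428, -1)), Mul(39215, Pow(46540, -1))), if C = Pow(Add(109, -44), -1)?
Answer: Rational(356453311, 423839780) ≈ 0.84101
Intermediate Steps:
C = Rational(1, 65) (C = Pow(65, -1) = Rational(1, 65) ≈ 0.015385)
Add(Mul(Add(-58, Mul(-16, C)), Pow(36428, -1)), Mul(39215, Pow(46540, -1))) = Add(Mul(Add(-58, Mul(-16, Rational(1, 65))), Pow(36428, -1)), Mul(39215, Pow(46540, -1))) = Add(Mul(Add(-58, Rational(-16, 65)), Rational(1, 36428)), Mul(39215, Rational(1, 46540))) = Add(Mul(Rational(-3786, 65), Rational(1, 36428)), Rational(7843, 9308)) = Add(Rational(-1893, 1183910), Rational(7843, 9308)) = Rational(356453311, 423839780)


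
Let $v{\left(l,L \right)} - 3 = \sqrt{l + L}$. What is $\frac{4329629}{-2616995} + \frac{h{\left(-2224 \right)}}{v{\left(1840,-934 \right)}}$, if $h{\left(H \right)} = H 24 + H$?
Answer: $\frac{144210362929}{782481505} - \frac{55600 \sqrt{906}}{897} \approx -1681.4$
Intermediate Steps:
$v{\left(l,L \right)} = 3 + \sqrt{L + l}$ ($v{\left(l,L \right)} = 3 + \sqrt{l + L} = 3 + \sqrt{L + l}$)
$h{\left(H \right)} = 25 H$ ($h{\left(H \right)} = 24 H + H = 25 H$)
$\frac{4329629}{-2616995} + \frac{h{\left(-2224 \right)}}{v{\left(1840,-934 \right)}} = \frac{4329629}{-2616995} + \frac{25 \left(-2224\right)}{3 + \sqrt{-934 + 1840}} = 4329629 \left(- \frac{1}{2616995}\right) - \frac{55600}{3 + \sqrt{906}} = - \frac{4329629}{2616995} - \frac{55600}{3 + \sqrt{906}}$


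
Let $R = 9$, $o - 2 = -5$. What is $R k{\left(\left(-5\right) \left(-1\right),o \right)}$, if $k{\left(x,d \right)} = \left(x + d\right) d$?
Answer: $-54$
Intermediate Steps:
$o = -3$ ($o = 2 - 5 = -3$)
$k{\left(x,d \right)} = d \left(d + x\right)$ ($k{\left(x,d \right)} = \left(d + x\right) d = d \left(d + x\right)$)
$R k{\left(\left(-5\right) \left(-1\right),o \right)} = 9 \left(- 3 \left(-3 - -5\right)\right) = 9 \left(- 3 \left(-3 + 5\right)\right) = 9 \left(\left(-3\right) 2\right) = 9 \left(-6\right) = -54$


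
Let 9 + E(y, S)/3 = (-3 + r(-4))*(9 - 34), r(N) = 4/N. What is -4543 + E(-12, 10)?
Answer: -4270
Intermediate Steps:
E(y, S) = 273 (E(y, S) = -27 + 3*((-3 + 4/(-4))*(9 - 34)) = -27 + 3*((-3 + 4*(-¼))*(-25)) = -27 + 3*((-3 - 1)*(-25)) = -27 + 3*(-4*(-25)) = -27 + 3*100 = -27 + 300 = 273)
-4543 + E(-12, 10) = -4543 + 273 = -4270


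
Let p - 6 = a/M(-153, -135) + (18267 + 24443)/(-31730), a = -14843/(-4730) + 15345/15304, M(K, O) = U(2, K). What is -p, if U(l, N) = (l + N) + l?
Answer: -79161418773627/17111671826920 ≈ -4.6262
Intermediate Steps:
U(l, N) = N + 2*l (U(l, N) = (N + l) + l = N + 2*l)
M(K, O) = 4 + K (M(K, O) = K + 2*2 = K + 4 = 4 + K)
a = 149869561/36193960 (a = -14843*(-1/4730) + 15345*(1/15304) = 14843/4730 + 15345/15304 = 149869561/36193960 ≈ 4.1407)
p = 79161418773627/17111671826920 (p = 6 + (149869561/(36193960*(4 - 153)) + (18267 + 24443)/(-31730)) = 6 + ((149869561/36193960)/(-149) + 42710*(-1/31730)) = 6 + ((149869561/36193960)*(-1/149) - 4271/3173) = 6 + (-149869561/5392900040 - 4271/3173) = 6 - 23508612187893/17111671826920 = 79161418773627/17111671826920 ≈ 4.6262)
-p = -1*79161418773627/17111671826920 = -79161418773627/17111671826920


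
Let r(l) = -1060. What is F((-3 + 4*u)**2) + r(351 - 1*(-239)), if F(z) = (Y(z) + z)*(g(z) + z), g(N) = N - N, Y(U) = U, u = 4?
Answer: 56062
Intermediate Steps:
g(N) = 0
F(z) = 2*z**2 (F(z) = (z + z)*(0 + z) = (2*z)*z = 2*z**2)
F((-3 + 4*u)**2) + r(351 - 1*(-239)) = 2*((-3 + 4*4)**2)**2 - 1060 = 2*((-3 + 16)**2)**2 - 1060 = 2*(13**2)**2 - 1060 = 2*169**2 - 1060 = 2*28561 - 1060 = 57122 - 1060 = 56062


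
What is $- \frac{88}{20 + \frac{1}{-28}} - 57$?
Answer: $- \frac{34327}{559} \approx -61.408$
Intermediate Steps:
$- \frac{88}{20 + \frac{1}{-28}} - 57 = - \frac{88}{20 - \frac{1}{28}} - 57 = - \frac{88}{\frac{559}{28}} - 57 = \left(-88\right) \frac{28}{559} - 57 = - \frac{2464}{559} - 57 = - \frac{34327}{559}$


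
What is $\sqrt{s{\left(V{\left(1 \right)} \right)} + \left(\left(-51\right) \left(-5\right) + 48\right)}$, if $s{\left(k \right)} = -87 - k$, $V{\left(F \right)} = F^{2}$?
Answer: $\sqrt{215} \approx 14.663$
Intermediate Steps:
$\sqrt{s{\left(V{\left(1 \right)} \right)} + \left(\left(-51\right) \left(-5\right) + 48\right)} = \sqrt{\left(-87 - 1^{2}\right) + \left(\left(-51\right) \left(-5\right) + 48\right)} = \sqrt{\left(-87 - 1\right) + \left(255 + 48\right)} = \sqrt{\left(-87 - 1\right) + 303} = \sqrt{-88 + 303} = \sqrt{215}$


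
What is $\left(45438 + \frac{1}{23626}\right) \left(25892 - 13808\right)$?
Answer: $\frac{6486196897938}{11813} \approx 5.4907 \cdot 10^{8}$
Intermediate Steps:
$\left(45438 + \frac{1}{23626}\right) \left(25892 - 13808\right) = \left(45438 + \frac{1}{23626}\right) 12084 = \frac{1073518189}{23626} \cdot 12084 = \frac{6486196897938}{11813}$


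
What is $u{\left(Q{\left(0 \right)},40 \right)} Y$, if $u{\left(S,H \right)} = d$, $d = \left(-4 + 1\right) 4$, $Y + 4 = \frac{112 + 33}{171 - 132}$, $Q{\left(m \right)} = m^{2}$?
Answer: $\frac{44}{13} \approx 3.3846$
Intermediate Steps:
$Y = - \frac{11}{39}$ ($Y = -4 + \frac{112 + 33}{171 - 132} = -4 + \frac{145}{39} = - \frac{11}{39} \approx -0.28205$)
$d = -12$ ($d = \left(-3\right) 4 = -12$)
$u{\left(S,H \right)} = -12$
$u{\left(Q{\left(0 \right)},40 \right)} Y = \left(-12\right) \left(- \frac{11}{39}\right) = \frac{44}{13}$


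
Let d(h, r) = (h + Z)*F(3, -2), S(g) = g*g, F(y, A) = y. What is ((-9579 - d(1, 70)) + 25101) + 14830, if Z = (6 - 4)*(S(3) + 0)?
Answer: 30295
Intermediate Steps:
S(g) = g²
Z = 18 (Z = (6 - 4)*(3² + 0) = 2*(9 + 0) = 2*9 = 18)
d(h, r) = 54 + 3*h (d(h, r) = (h + 18)*3 = (18 + h)*3 = 54 + 3*h)
((-9579 - d(1, 70)) + 25101) + 14830 = ((-9579 - (54 + 3*1)) + 25101) + 14830 = ((-9579 - (54 + 3)) + 25101) + 14830 = ((-9579 - 1*57) + 25101) + 14830 = ((-9579 - 57) + 25101) + 14830 = (-9636 + 25101) + 14830 = 15465 + 14830 = 30295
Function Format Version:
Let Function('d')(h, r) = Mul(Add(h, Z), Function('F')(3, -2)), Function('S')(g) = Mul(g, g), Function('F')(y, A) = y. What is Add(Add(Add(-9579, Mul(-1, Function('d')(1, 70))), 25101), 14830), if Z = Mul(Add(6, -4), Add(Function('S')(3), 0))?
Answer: 30295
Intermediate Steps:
Function('S')(g) = Pow(g, 2)
Z = 18 (Z = Mul(Add(6, -4), Add(Pow(3, 2), 0)) = Mul(2, Add(9, 0)) = Mul(2, 9) = 18)
Function('d')(h, r) = Add(54, Mul(3, h)) (Function('d')(h, r) = Mul(Add(h, 18), 3) = Mul(Add(18, h), 3) = Add(54, Mul(3, h)))
Add(Add(Add(-9579, Mul(-1, Function('d')(1, 70))), 25101), 14830) = Add(Add(Add(-9579, Mul(-1, Add(54, Mul(3, 1)))), 25101), 14830) = Add(Add(Add(-9579, Mul(-1, Add(54, 3))), 25101), 14830) = Add(Add(Add(-9579, Mul(-1, 57)), 25101), 14830) = Add(Add(Add(-9579, -57), 25101), 14830) = Add(Add(-9636, 25101), 14830) = Add(15465, 14830) = 30295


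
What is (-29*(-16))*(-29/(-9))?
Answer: 13456/9 ≈ 1495.1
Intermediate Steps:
(-29*(-16))*(-29/(-9)) = 464*(-29*(-⅑)) = 464*(29/9) = 13456/9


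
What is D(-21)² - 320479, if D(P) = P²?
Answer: -125998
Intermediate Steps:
D(-21)² - 320479 = ((-21)²)² - 320479 = 441² - 320479 = 194481 - 320479 = -125998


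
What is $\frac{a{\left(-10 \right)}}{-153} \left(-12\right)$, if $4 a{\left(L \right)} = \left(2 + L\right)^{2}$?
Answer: $\frac{64}{51} \approx 1.2549$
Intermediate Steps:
$a{\left(L \right)} = \frac{\left(2 + L\right)^{2}}{4}$
$\frac{a{\left(-10 \right)}}{-153} \left(-12\right) = \frac{\frac{1}{4} \left(2 - 10\right)^{2}}{-153} \left(-12\right) = \frac{\left(-8\right)^{2}}{4} \left(- \frac{1}{153}\right) \left(-12\right) = \frac{1}{4} \cdot 64 \left(- \frac{1}{153}\right) \left(-12\right) = 16 \left(- \frac{1}{153}\right) \left(-12\right) = \left(- \frac{16}{153}\right) \left(-12\right) = \frac{64}{51}$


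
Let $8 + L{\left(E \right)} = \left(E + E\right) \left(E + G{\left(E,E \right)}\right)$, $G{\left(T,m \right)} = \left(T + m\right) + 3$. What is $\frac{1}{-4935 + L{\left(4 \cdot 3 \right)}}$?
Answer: $- \frac{1}{4007} \approx -0.00024956$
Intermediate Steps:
$G{\left(T,m \right)} = 3 + T + m$
$L{\left(E \right)} = -8 + 2 E \left(3 + 3 E\right)$ ($L{\left(E \right)} = -8 + \left(E + E\right) \left(E + \left(3 + E + E\right)\right) = -8 + 2 E \left(E + \left(3 + 2 E\right)\right) = -8 + 2 E \left(3 + 3 E\right)$)
$\frac{1}{-4935 + L{\left(4 \cdot 3 \right)}} = \frac{1}{-4935 + \left(-8 + 6 \cdot 4 \cdot 3 + 6 \left(4 \cdot 3\right)^{2}\right)} = \frac{1}{-4935 + \left(-8 + 6 \cdot 12 + 6 \cdot 12^{2}\right)} = \frac{1}{-4935 + \left(-8 + 72 + 6 \cdot 144\right)} = \frac{1}{-4935 + \left(-8 + 72 + 864\right)} = \frac{1}{-4935 + 928} = \frac{1}{-4007} = - \frac{1}{4007}$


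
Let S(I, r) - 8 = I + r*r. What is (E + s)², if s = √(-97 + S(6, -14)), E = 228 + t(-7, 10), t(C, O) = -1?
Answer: (227 + √113)² ≈ 56468.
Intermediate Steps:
E = 227 (E = 228 - 1 = 227)
S(I, r) = 8 + I + r² (S(I, r) = 8 + (I + r*r) = 8 + (I + r²) = 8 + I + r²)
s = √113 (s = √(-97 + (8 + 6 + (-14)²)) = √(-97 + (8 + 6 + 196)) = √(-97 + 210) = √113 ≈ 10.630)
(E + s)² = (227 + √113)²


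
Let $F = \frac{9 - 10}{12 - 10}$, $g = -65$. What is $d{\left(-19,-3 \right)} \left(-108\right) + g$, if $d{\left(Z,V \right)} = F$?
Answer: $-11$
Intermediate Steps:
$F = - \frac{1}{2} \approx -0.5$
$d{\left(Z,V \right)} = - \frac{1}{2}$
$d{\left(-19,-3 \right)} \left(-108\right) + g = \left(- \frac{1}{2}\right) \left(-108\right) - 65 = 54 - 65 = -11$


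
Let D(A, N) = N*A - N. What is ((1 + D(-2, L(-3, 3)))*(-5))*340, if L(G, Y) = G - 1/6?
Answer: -17850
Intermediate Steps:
L(G, Y) = -⅙ + G (L(G, Y) = G - 1*⅙ = G - ⅙ = -⅙ + G)
D(A, N) = -N + A*N (D(A, N) = A*N - N = -N + A*N)
((1 + D(-2, L(-3, 3)))*(-5))*340 = ((1 + (-⅙ - 3)*(-1 - 2))*(-5))*340 = ((1 - 19/6*(-3))*(-5))*340 = ((1 + 19/2)*(-5))*340 = ((21/2)*(-5))*340 = -105/2*340 = -17850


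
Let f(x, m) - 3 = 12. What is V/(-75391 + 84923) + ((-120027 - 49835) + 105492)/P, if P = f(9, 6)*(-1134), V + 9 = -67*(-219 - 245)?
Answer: 114222863/16213932 ≈ 7.0447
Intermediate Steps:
f(x, m) = 15 (f(x, m) = 3 + 12 = 15)
V = 31079 (V = -9 - 67*(-219 - 245) = -9 - 67*(-464) = -9 + 31088 = 31079)
P = -17010 (P = 15*(-1134) = -17010)
V/(-75391 + 84923) + ((-120027 - 49835) + 105492)/P = 31079/(-75391 + 84923) + ((-120027 - 49835) + 105492)/(-17010) = 31079/9532 + (-169862 + 105492)*(-1/17010) = 31079*(1/9532) - 64370*(-1/17010) = 31079/9532 + 6437/1701 = 114222863/16213932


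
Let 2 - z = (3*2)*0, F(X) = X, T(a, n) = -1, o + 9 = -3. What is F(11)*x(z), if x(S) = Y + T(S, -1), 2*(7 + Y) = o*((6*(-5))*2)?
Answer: 3872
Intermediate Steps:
o = -12 (o = -9 - 3 = -12)
z = 2 (z = 2 - 3*2*0 = 2 - 6*0 = 2 - 1*0 = 2 + 0 = 2)
Y = 353 (Y = -7 + (-12*6*(-5)*2)/2 = -7 + (-(-360)*2)/2 = -7 + (-12*(-60))/2 = -7 + (1/2)*720 = -7 + 360 = 353)
x(S) = 352 (x(S) = 353 - 1 = 352)
F(11)*x(z) = 11*352 = 3872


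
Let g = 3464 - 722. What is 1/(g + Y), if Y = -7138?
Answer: -1/4396 ≈ -0.00022748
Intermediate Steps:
g = 2742
1/(g + Y) = 1/(2742 - 7138) = 1/(-4396) = -1/4396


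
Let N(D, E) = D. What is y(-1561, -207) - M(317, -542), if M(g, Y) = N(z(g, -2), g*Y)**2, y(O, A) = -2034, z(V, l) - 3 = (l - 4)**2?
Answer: -3555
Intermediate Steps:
z(V, l) = 3 + (-4 + l)**2 (z(V, l) = 3 + (l - 4)**2 = 3 + (-4 + l)**2)
M(g, Y) = 1521 (M(g, Y) = (3 + (-4 - 2)**2)**2 = (3 + (-6)**2)**2 = (3 + 36)**2 = 39**2 = 1521)
y(-1561, -207) - M(317, -542) = -2034 - 1*1521 = -2034 - 1521 = -3555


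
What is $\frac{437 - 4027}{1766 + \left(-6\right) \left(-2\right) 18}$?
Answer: $- \frac{1795}{991} \approx -1.8113$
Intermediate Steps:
$\frac{437 - 4027}{1766 + \left(-6\right) \left(-2\right) 18} = - \frac{3590}{1766 + 12 \cdot 18} = - \frac{3590}{1766 + 216} = - \frac{3590}{1982} = \left(-3590\right) \frac{1}{1982} = - \frac{1795}{991}$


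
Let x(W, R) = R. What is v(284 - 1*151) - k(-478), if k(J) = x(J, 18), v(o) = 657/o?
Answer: -1737/133 ≈ -13.060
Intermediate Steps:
k(J) = 18
v(284 - 1*151) - k(-478) = 657/(284 - 1*151) - 1*18 = 657/(284 - 151) - 18 = 657/133 - 18 = -1737/133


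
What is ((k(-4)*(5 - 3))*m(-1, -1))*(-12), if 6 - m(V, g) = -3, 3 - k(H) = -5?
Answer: -1728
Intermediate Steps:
k(H) = 8 (k(H) = 3 - 1*(-5) = 3 + 5 = 8)
m(V, g) = 9 (m(V, g) = 6 - 1*(-3) = 6 + 3 = 9)
((k(-4)*(5 - 3))*m(-1, -1))*(-12) = ((8*(5 - 3))*9)*(-12) = ((8*2)*9)*(-12) = (16*9)*(-12) = 144*(-12) = -1728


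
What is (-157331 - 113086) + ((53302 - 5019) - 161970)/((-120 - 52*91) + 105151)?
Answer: -27122668370/100299 ≈ -2.7042e+5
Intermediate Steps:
(-157331 - 113086) + ((53302 - 5019) - 161970)/((-120 - 52*91) + 105151) = -270417 + (48283 - 161970)/((-120 - 4732) + 105151) = -270417 - 113687/(-4852 + 105151) = -270417 - 113687/100299 = -27122668370/100299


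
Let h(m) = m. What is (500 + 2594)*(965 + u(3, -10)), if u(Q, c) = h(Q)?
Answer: 2994992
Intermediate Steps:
u(Q, c) = Q
(500 + 2594)*(965 + u(3, -10)) = (500 + 2594)*(965 + 3) = 3094*968 = 2994992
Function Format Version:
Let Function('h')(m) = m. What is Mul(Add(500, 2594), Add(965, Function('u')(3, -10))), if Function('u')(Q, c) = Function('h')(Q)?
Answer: 2994992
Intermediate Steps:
Function('u')(Q, c) = Q
Mul(Add(500, 2594), Add(965, Function('u')(3, -10))) = Mul(Add(500, 2594), Add(965, 3)) = Mul(3094, 968) = 2994992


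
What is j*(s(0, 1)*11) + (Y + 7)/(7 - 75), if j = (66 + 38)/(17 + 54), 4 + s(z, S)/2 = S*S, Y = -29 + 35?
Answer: -467675/4828 ≈ -96.867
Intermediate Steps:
Y = 6
s(z, S) = -8 + 2*S² (s(z, S) = -8 + 2*(S*S) = -8 + 2*S²)
j = 104/71 ≈ 1.4648
j*(s(0, 1)*11) + (Y + 7)/(7 - 75) = 104*((-8 + 2*1²)*11)/71 + (6 + 7)/(7 - 75) = 104*((-8 + 2*1)*11)/71 + 13/(-68) = 104*((-8 + 2)*11)/71 + 13*(-1/68) = 104*(-6*11)/71 - 13/68 = (104/71)*(-66) - 13/68 = -6864/71 - 13/68 = -467675/4828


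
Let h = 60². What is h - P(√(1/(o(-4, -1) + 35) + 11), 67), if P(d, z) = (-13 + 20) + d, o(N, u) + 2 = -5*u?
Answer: 3593 - √15922/38 ≈ 3589.7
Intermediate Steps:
o(N, u) = -2 - 5*u
h = 3600
P(d, z) = 7 + d
h - P(√(1/(o(-4, -1) + 35) + 11), 67) = 3600 - (7 + √(1/((-2 - 5*(-1)) + 35) + 11)) = 3600 - (7 + √(1/((-2 + 5) + 35) + 11)) = 3600 - (7 + √(1/(3 + 35) + 11)) = 3600 - (7 + √(1/38 + 11)) = 3600 - (7 + √(419/38)) = 3600 - (7 + √15922/38) = 3600 + (-7 - √15922/38) = 3593 - √15922/38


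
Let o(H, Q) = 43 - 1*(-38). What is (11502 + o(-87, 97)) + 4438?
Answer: 16021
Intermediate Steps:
o(H, Q) = 81 (o(H, Q) = 43 + 38 = 81)
(11502 + o(-87, 97)) + 4438 = (11502 + 81) + 4438 = 11583 + 4438 = 16021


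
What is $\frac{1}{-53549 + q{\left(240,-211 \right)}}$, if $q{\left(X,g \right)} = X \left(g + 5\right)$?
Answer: $- \frac{1}{102989} \approx -9.7098 \cdot 10^{-6}$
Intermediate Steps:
$q{\left(X,g \right)} = X \left(5 + g\right)$
$\frac{1}{-53549 + q{\left(240,-211 \right)}} = \frac{1}{-53549 + 240 \left(5 - 211\right)} = \frac{1}{-53549 + 240 \left(-206\right)} = \frac{1}{-53549 - 49440} = \frac{1}{-102989} = - \frac{1}{102989}$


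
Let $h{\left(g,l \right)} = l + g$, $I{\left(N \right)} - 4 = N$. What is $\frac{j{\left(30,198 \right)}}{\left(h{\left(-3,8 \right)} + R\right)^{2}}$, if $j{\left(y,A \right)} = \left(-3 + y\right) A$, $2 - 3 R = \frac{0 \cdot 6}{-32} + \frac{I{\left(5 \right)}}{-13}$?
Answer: $\frac{4065633}{26450} \approx 153.71$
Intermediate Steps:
$I{\left(N \right)} = 4 + N$
$R = \frac{35}{39}$ ($R = \frac{2}{3} - \frac{\frac{0 \cdot 6}{-32} + \frac{4 + 5}{-13}}{3} = \frac{2}{3} - \frac{0 \left(- \frac{1}{32}\right) + 9 \left(- \frac{1}{13}\right)}{3} = \frac{2}{3} - \frac{0 - \frac{9}{13}}{3} = \frac{2}{3} - - \frac{3}{13} = \frac{2}{3} + \frac{3}{13} = \frac{35}{39} \approx 0.89744$)
$h{\left(g,l \right)} = g + l$
$j{\left(y,A \right)} = A \left(-3 + y\right)$
$\frac{j{\left(30,198 \right)}}{\left(h{\left(-3,8 \right)} + R\right)^{2}} = \frac{198 \left(-3 + 30\right)}{\left(\left(-3 + 8\right) + \frac{35}{39}\right)^{2}} = \frac{198 \cdot 27}{\left(5 + \frac{35}{39}\right)^{2}} = \frac{5346}{\left(\frac{230}{39}\right)^{2}} = \frac{5346}{\frac{52900}{1521}} = 5346 \cdot \frac{1521}{52900} = \frac{4065633}{26450}$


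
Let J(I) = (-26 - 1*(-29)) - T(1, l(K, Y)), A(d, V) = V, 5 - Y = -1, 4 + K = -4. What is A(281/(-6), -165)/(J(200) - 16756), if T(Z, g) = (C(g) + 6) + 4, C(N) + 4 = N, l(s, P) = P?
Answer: 33/3353 ≈ 0.0098419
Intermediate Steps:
K = -8 (K = -4 - 4 = -8)
Y = 6 (Y = 5 - 1*(-1) = 5 + 1 = 6)
C(N) = -4 + N
T(Z, g) = 6 + g (T(Z, g) = ((-4 + g) + 6) + 4 = (2 + g) + 4 = 6 + g)
J(I) = -9 (J(I) = (-26 - 1*(-29)) - (6 + 6) = (-26 + 29) - 1*12 = 3 - 12 = -9)
A(281/(-6), -165)/(J(200) - 16756) = -165/(-9 - 16756) = -165/(-16765) = -165*(-1/16765) = 33/3353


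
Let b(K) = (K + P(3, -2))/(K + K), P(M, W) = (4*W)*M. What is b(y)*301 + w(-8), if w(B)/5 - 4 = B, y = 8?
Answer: -321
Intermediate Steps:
w(B) = 20 + 5*B
P(M, W) = 4*M*W
b(K) = (-24 + K)/(2*K) (b(K) = (K + 4*3*(-2))/(K + K) = (K - 24)/((2*K)) = (-24 + K)*(1/(2*K)) = (-24 + K)/(2*K))
b(y)*301 + w(-8) = ((½)*(-24 + 8)/8)*301 + (20 + 5*(-8)) = ((½)*(⅛)*(-16))*301 + (20 - 40) = -1*301 - 20 = -301 - 20 = -321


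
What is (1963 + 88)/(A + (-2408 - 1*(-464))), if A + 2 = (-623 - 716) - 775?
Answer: -293/580 ≈ -0.50517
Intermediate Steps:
A = -2116 (A = -2 + ((-623 - 716) - 775) = -2 + (-1339 - 775) = -2 - 2114 = -2116)
(1963 + 88)/(A + (-2408 - 1*(-464))) = (1963 + 88)/(-2116 + (-2408 - 1*(-464))) = 2051/(-2116 + (-2408 + 464)) = 2051/(-2116 - 1944) = 2051/(-4060) = 2051*(-1/4060) = -293/580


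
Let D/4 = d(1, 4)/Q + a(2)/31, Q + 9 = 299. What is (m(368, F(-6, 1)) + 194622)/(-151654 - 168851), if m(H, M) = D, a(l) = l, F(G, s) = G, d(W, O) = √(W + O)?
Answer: -1206658/1987131 - 2*√5/46473225 ≈ -0.60724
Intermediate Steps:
d(W, O) = √(O + W)
Q = 290 (Q = -9 + 299 = 290)
D = 8/31 + 2*√5/145 (D = 4*(√(4 + 1)/290 + 2/31) = 4*(√5*(1/290) + 2*(1/31)) = 4*(√5/290 + 2/31) = 4*(2/31 + √5/290) = 8/31 + 2*√5/145 ≈ 0.28891)
m(H, M) = 8/31 + 2*√5/145
(m(368, F(-6, 1)) + 194622)/(-151654 - 168851) = ((8/31 + 2*√5/145) + 194622)/(-151654 - 168851) = (6033290/31 + 2*√5/145)/(-320505) = (6033290/31 + 2*√5/145)*(-1/320505) = -1206658/1987131 - 2*√5/46473225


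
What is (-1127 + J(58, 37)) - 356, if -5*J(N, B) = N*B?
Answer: -9561/5 ≈ -1912.2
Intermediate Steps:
J(N, B) = -B*N/5 (J(N, B) = -N*B/5 = -B*N/5)
(-1127 + J(58, 37)) - 356 = (-1127 - ⅕*37*58) - 356 = (-1127 - 2146/5) - 356 = -7781/5 - 356 = -9561/5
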